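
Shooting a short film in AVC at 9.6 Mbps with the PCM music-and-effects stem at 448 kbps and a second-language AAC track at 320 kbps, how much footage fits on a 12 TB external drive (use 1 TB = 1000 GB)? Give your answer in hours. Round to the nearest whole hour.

2572 hours

Audio total: 448 + 320 = 768 kbps = 0.768 Mbps.
Total bitrate: 9.6 + 0.768 = 10.368 Mbps.
Capacity: 12 TB = 96,000,000 Mb.
Recording time: 96,000,000 / 10.368 = 9,259,259 s ≈ 2,572 hours.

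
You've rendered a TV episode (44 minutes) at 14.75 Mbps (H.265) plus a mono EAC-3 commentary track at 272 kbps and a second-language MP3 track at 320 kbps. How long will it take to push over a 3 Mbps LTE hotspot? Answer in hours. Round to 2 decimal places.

3.75 hours

44 min = 2640 s
Audio total: 272 + 320 = 592 kbps = 0.592 Mbps.
Total bitrate: 15.342 Mbps.
File: 15.342 Mbps × 2640 s = 40502.9 Mb.
At 3 Mbps: 40502.9 / 3 = 13501.0 s ≈ 3.75 hours.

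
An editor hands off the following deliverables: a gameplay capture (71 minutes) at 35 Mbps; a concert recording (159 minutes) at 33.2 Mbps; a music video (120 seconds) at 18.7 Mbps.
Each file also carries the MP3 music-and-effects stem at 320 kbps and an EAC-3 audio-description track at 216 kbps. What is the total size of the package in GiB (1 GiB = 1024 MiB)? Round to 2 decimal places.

55.36 GiB

Audio total: 320 + 216 = 536 kbps = 0.536 Mbps.
gameplay capture: 35.536 Mbps × 4260 s = 151383.4 Mb
concert recording: 33.736 Mbps × 9540 s = 321841.4 Mb
music video: 19.236 Mbps × 120 s = 2308.3 Mb
Total: 475533.1 Mb = 59441.6 MB.
= 55.36 GiB.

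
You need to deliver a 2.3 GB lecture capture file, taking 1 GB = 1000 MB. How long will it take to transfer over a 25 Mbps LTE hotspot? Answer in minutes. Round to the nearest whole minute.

File: 2.3 GB = 18400.0 Mb.
At 25 Mbps: 18400.0 / 25 = 736.0 s ≈ 12.3 minutes.

12 minutes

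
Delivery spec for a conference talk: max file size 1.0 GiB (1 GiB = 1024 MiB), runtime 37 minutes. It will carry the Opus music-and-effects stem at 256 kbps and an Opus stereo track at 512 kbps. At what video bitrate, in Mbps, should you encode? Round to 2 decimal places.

Budget: 1.0 GiB = 8589.9 Mb.
37 min = 2220 s
Total bitrate budget: 8589.9 Mb / 2220 s = 3.869 Mbps.
Audio total: 256 + 512 = 768 kbps = 0.768 Mbps.
Video: 3.869 − 0.768 = 3.101 Mbps.

3.10 Mbps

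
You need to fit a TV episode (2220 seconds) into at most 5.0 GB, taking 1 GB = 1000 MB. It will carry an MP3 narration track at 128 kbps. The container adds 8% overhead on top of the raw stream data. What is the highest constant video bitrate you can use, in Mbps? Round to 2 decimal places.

16.56 Mbps

Budget: 5.0 GB = 40000.0 Mb.
Stream payload after overhead: 40000.0 / 1.08 = 37037.0 Mb.
Total bitrate budget: 37037.0 Mb / 2220 s = 16.683 Mbps.
Audio: 128 kbps = 0.128 Mbps.
Video: 16.683 − 0.128 = 16.555 Mbps.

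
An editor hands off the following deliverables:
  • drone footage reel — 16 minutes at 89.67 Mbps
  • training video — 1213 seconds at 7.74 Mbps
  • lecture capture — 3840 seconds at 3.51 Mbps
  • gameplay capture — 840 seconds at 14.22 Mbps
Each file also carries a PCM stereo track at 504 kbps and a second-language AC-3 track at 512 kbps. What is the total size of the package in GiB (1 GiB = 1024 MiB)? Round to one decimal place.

14.9 GiB

Audio total: 504 + 512 = 1016 kbps = 1.016 Mbps.
drone footage reel: 90.686 Mbps × 960 s = 87058.6 Mb
training video: 8.756 Mbps × 1213 s = 10621.0 Mb
lecture capture: 4.526 Mbps × 3840 s = 17379.8 Mb
gameplay capture: 15.236 Mbps × 840 s = 12798.2 Mb
Total: 127857.7 Mb = 15982.2 MB.
= 14.88 GiB.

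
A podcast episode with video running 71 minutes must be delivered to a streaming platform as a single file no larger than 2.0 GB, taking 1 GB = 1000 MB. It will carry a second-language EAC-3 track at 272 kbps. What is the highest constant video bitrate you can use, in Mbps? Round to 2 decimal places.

3.48 Mbps

Budget: 2.0 GB = 16000.0 Mb.
71 min = 4260 s
Total bitrate budget: 16000.0 Mb / 4260 s = 3.756 Mbps.
Audio: 272 kbps = 0.272 Mbps.
Video: 3.756 − 0.272 = 3.484 Mbps.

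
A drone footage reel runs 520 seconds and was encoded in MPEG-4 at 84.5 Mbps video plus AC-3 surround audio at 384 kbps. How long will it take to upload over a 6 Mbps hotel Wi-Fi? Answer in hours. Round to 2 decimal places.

Audio: 384 kbps = 0.384 Mbps.
Total bitrate: 84.884 Mbps.
File: 84.884 Mbps × 520 s = 44139.7 Mb.
At 6 Mbps: 44139.7 / 6 = 7356.6 s ≈ 2.04 hours.

2.04 hours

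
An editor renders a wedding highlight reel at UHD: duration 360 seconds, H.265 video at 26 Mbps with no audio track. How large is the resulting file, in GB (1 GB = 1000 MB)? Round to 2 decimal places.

Total bitrate: 26 Mbps.
Stream data: 26.000 Mbps × 360 s = 9360.0 Mb.
9,360 Mb ÷ 8 = 1,170 MB → 1.170 GB.

1.17 GB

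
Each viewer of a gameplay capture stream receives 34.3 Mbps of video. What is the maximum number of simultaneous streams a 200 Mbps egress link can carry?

5

200 Mbps = 200.0 Mbps; 200.0 / 34.300 = 5.83 → 5 viewers.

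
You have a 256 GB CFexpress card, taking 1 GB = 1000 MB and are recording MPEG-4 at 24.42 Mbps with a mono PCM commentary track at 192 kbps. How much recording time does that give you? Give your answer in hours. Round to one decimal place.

Audio: 192 kbps = 0.192 Mbps.
Total bitrate: 24.42 + 0.192 = 24.612 Mbps.
Capacity: 256 GB = 2,048,000 Mb.
Recording time: 2,048,000 / 24.612 = 83,211 s ≈ 23.1 hours.

23.1 hours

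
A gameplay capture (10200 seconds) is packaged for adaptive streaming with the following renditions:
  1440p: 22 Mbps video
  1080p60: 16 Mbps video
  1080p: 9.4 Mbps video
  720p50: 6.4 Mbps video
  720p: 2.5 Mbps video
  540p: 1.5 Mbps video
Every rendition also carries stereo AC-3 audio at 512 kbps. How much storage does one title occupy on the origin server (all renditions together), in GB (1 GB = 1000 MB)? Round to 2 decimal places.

Audio: 512 kbps = 0.512 Mbps.
Sum of rendition bitrates: (22+0.512) + (16+0.512) + (9.4+0.512) + (6.4+0.512) + (2.5+0.512) + (1.5+0.512) = 60.872 Mbps.
× 10200 s = 620,894 Mb = 77,612 MB = 77.61 GB.

77.61 GB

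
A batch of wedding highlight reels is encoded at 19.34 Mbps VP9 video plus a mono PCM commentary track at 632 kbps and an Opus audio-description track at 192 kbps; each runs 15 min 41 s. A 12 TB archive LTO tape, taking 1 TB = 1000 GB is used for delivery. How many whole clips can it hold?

15 min 41 s = 941 s
Audio total: 632 + 192 = 824 kbps = 0.824 Mbps.
Total bitrate: 20.164 Mbps.
Per item: 20.164 Mbps × 941 s = 18,974 Mb = 2,372 MB.
Capacity: 12 TB = 96,000,000 Mb; 5059.47 items → 5059 complete.

5059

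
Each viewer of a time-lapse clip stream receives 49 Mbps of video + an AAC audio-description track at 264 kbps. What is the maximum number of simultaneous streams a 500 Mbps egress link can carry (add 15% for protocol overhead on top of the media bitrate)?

8

Audio: 264 kbps = 0.264 Mbps.
Per-viewer media rate: 49.264 Mbps.
On the wire with 15% overhead: 56.654 Mbps.
500 Mbps = 500.0 Mbps; 500.0 / 56.654 = 8.83 → 8 viewers.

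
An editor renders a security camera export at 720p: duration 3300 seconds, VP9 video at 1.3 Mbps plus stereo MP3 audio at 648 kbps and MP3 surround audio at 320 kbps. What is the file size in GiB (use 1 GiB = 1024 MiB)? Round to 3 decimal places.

0.871 GiB

Audio total: 648 + 320 = 968 kbps = 0.968 Mbps.
Total bitrate: 1.3 + 0.968 = 2.268 Mbps.
Stream data: 2.268 Mbps × 3300 s = 7484.4 Mb.
7,484 Mb = 935,550,000 bytes ÷ 1,073,741,824 = 0.8713 GiB.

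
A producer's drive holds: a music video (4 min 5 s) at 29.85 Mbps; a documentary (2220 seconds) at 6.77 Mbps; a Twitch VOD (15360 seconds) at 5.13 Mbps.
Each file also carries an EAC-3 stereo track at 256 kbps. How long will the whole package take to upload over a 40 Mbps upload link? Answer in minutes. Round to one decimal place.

Audio: 256 kbps = 0.256 Mbps.
music video: 30.106 Mbps × 245 s = 7376.0 Mb
documentary: 7.026 Mbps × 2220 s = 15597.7 Mb
Twitch VOD: 5.386 Mbps × 15360 s = 82729.0 Mb
Total: 105702.6 Mb = 13212.8 MB.
At 40 Mbps: 105702.6 / 40 = 2643 s ≈ 44 minutes.

44.0 minutes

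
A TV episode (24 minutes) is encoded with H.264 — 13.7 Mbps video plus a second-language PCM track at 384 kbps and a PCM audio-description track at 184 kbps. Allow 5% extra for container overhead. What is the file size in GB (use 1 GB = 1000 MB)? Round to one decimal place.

24 min = 1440 s
Audio total: 384 + 184 = 568 kbps = 0.568 Mbps.
Total bitrate: 13.7 + 0.568 = 14.268 Mbps.
Stream data: 14.268 Mbps × 1440 s = 20545.9 Mb.
With 5% container overhead: ×1.05.
21,573 Mb ÷ 8 = 2,697 MB → 2.697 GB.

2.7 GB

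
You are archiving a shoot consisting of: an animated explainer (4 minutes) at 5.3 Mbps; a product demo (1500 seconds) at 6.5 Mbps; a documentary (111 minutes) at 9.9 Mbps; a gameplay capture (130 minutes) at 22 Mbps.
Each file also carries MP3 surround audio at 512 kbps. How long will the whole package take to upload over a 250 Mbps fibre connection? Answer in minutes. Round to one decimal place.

17.1 minutes

Audio: 512 kbps = 0.512 Mbps.
animated explainer: 5.812 Mbps × 240 s = 1394.9 Mb
product demo: 7.012 Mbps × 1500 s = 10518.0 Mb
documentary: 10.412 Mbps × 6660 s = 69343.9 Mb
gameplay capture: 22.512 Mbps × 7800 s = 175593.6 Mb
Total: 256850.4 Mb = 32106.3 MB.
At 250 Mbps: 256850.4 / 250 = 1027 s ≈ 17.1 minutes.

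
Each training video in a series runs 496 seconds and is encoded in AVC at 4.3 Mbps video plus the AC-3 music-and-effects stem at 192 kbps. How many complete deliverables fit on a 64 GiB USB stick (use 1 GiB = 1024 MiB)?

Audio: 192 kbps = 0.192 Mbps.
Total bitrate: 4.492 Mbps.
Per item: 4.492 Mbps × 496 s = 2,228 Mb = 278.5 MB.
Capacity: 64 GiB = 549,756 Mb; 246.75 items → 246 complete.

246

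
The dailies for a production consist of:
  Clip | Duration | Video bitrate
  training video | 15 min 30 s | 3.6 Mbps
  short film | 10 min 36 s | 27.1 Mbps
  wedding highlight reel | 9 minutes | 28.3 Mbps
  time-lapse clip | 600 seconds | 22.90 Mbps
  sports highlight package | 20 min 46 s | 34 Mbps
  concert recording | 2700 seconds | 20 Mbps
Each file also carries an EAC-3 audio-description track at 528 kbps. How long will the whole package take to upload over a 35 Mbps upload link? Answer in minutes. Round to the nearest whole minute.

71 minutes

Audio: 528 kbps = 0.528 Mbps.
training video: 4.128 Mbps × 930 s = 3839.0 Mb
short film: 27.628 Mbps × 636 s = 17571.4 Mb
wedding highlight reel: 28.828 Mbps × 540 s = 15567.1 Mb
time-lapse clip: 23.428 Mbps × 600 s = 14056.8 Mb
sports highlight package: 34.528 Mbps × 1246 s = 43021.9 Mb
concert recording: 20.528 Mbps × 2700 s = 55425.6 Mb
Total: 149481.9 Mb = 18685.2 MB.
At 35 Mbps: 149481.9 / 35 = 4271 s ≈ 71.2 minutes.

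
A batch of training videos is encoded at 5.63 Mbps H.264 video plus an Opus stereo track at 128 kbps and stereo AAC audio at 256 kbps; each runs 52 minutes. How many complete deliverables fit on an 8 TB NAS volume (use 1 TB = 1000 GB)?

52 min = 3120 s
Audio total: 128 + 256 = 384 kbps = 0.384 Mbps.
Total bitrate: 6.014 Mbps.
Per item: 6.014 Mbps × 3120 s = 18,764 Mb = 2,345 MB.
Capacity: 8 TB = 64,000,000 Mb; 3410.84 items → 3410 complete.

3410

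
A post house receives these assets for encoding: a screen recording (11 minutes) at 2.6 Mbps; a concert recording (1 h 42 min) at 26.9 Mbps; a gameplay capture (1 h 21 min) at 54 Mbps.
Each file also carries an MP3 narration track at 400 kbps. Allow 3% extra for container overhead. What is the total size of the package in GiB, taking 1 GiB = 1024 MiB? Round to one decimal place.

Audio: 400 kbps = 0.400 Mbps.
screen recording: 3.000 Mbps × 660 s × 1.03 = 2039.4 Mb
concert recording: 27.300 Mbps × 6120 s × 1.03 = 172088.3 Mb
gameplay capture: 54.400 Mbps × 4860 s × 1.03 = 272315.5 Mb
Total: 446443.2 Mb = 55805.4 MB.
= 51.97 GiB.

52.0 GiB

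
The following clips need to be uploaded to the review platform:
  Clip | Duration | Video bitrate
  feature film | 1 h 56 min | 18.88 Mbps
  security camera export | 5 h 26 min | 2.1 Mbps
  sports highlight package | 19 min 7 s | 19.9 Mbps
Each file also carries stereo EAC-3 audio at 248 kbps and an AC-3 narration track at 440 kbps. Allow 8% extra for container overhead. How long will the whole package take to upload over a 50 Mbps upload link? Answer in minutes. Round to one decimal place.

77.2 minutes

Audio total: 248 + 440 = 688 kbps = 0.688 Mbps.
feature film: 19.568 Mbps × 6960 s × 1.08 = 147088.7 Mb
security camera export: 2.788 Mbps × 19560 s × 1.08 = 58895.9 Mb
sports highlight package: 20.588 Mbps × 1147 s × 1.08 = 25503.6 Mb
Total: 231488.3 Mb = 28936.0 MB.
At 50 Mbps: 231488.3 / 50 = 4630 s ≈ 77.2 minutes.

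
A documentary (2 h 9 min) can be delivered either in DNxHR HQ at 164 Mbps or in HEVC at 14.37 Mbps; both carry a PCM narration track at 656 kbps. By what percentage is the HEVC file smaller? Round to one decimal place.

90.9%

2 h 9 min = 129 min = 7740 s
Audio: 656 kbps = 0.656 Mbps.
DNxHR HQ: 164.656 Mbps × 7740 s = 1274437.4 Mb = 148.364 GiB.
HEVC: 15.026 Mbps × 7740 s = 116301.2 Mb = 13.539 GiB.
Reduction: (1 − 13.539/148.364) × 100 = 90.87%.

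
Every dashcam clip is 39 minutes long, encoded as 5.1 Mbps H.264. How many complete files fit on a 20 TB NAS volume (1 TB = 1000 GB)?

39 min = 2340 s
Per item: 5.100 Mbps × 2340 s = 11,934 Mb = 1,492 MB.
Capacity: 20 TB = 160,000,000 Mb; 13407.07 items → 13407 complete.

13407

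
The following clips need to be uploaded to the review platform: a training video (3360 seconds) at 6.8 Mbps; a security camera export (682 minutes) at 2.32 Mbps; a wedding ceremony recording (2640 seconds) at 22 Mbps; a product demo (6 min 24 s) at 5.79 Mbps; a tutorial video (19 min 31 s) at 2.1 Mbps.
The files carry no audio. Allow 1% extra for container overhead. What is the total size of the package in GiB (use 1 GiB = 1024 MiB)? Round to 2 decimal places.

21.23 GiB

training video: 6.800 Mbps × 3360 s × 1.01 = 23076.5 Mb
security camera export: 2.320 Mbps × 40920 s × 1.01 = 95883.7 Mb
wedding ceremony recording: 22.000 Mbps × 2640 s × 1.01 = 58660.8 Mb
product demo: 5.790 Mbps × 384 s × 1.01 = 2245.6 Mb
tutorial video: 2.100 Mbps × 1171 s × 1.01 = 2483.7 Mb
Total: 182350.3 Mb = 22793.8 MB.
= 21.23 GiB.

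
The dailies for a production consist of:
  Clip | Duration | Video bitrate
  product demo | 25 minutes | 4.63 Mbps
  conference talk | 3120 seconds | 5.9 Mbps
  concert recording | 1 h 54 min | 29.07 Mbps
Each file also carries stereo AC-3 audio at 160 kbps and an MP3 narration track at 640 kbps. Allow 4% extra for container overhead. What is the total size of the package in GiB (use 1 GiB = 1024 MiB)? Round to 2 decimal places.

28.25 GiB

Audio total: 160 + 640 = 800 kbps = 0.800 Mbps.
product demo: 5.430 Mbps × 1500 s × 1.04 = 8470.8 Mb
conference talk: 6.700 Mbps × 3120 s × 1.04 = 21740.2 Mb
concert recording: 29.870 Mbps × 6840 s × 1.04 = 212483.2 Mb
Total: 242694.2 Mb = 30336.8 MB.
= 28.25 GiB.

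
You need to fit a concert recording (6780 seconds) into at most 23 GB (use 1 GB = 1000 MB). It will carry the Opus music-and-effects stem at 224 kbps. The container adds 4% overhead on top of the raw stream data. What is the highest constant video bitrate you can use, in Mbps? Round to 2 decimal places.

Budget: 23 GB = 184000.0 Mb.
Stream payload after overhead: 184000.0 / 1.04 = 176923.1 Mb.
Total bitrate budget: 176923.1 Mb / 6780 s = 26.095 Mbps.
Audio: 224 kbps = 0.224 Mbps.
Video: 26.095 − 0.224 = 25.871 Mbps.

25.87 Mbps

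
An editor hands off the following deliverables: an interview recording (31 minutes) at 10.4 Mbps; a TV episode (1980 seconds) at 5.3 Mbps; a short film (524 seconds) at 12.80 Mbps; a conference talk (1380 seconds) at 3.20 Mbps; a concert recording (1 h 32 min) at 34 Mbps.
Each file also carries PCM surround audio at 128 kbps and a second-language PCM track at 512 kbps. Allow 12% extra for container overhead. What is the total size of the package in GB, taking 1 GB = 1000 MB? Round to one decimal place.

33.0 GB

Audio total: 128 + 512 = 640 kbps = 0.640 Mbps.
interview recording: 11.040 Mbps × 1860 s × 1.12 = 22998.5 Mb
TV episode: 5.940 Mbps × 1980 s × 1.12 = 13172.5 Mb
short film: 13.440 Mbps × 524 s × 1.12 = 7887.7 Mb
conference talk: 3.840 Mbps × 1380 s × 1.12 = 5935.1 Mb
concert recording: 34.640 Mbps × 5520 s × 1.12 = 214158.3 Mb
Total: 264152.2 Mb = 33019.0 MB.
= 33.02 GB.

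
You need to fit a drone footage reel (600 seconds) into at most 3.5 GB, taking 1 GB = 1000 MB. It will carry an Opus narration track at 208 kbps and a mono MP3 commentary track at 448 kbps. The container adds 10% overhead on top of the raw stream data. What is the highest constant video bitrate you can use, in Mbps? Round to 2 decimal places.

Budget: 3.5 GB = 28000.0 Mb.
Stream payload after overhead: 28000.0 / 1.10 = 25454.5 Mb.
Total bitrate budget: 25454.5 Mb / 600 s = 42.424 Mbps.
Audio total: 208 + 448 = 656 kbps = 0.656 Mbps.
Video: 42.424 − 0.656 = 41.768 Mbps.

41.77 Mbps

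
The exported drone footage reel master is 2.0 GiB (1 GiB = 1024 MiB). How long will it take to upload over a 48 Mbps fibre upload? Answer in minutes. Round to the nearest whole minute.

File: 2.0 GiB = 17179.9 Mb.
At 48 Mbps: 17179.9 / 48 = 357.9 s ≈ 5.97 minutes.

6 minutes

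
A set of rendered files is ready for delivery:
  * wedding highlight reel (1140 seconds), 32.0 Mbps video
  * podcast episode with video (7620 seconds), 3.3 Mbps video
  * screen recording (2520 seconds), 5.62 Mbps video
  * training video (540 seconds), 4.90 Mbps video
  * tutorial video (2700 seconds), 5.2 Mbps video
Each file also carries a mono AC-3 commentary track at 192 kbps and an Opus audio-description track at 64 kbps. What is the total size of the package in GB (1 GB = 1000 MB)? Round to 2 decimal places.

12.02 GB

Audio total: 192 + 64 = 256 kbps = 0.256 Mbps.
wedding highlight reel: 32.256 Mbps × 1140 s = 36771.8 Mb
podcast episode with video: 3.556 Mbps × 7620 s = 27096.7 Mb
screen recording: 5.876 Mbps × 2520 s = 14807.5 Mb
training video: 5.156 Mbps × 540 s = 2784.2 Mb
tutorial video: 5.456 Mbps × 2700 s = 14731.2 Mb
Total: 96191.5 Mb = 12023.9 MB.
= 12.02 GB.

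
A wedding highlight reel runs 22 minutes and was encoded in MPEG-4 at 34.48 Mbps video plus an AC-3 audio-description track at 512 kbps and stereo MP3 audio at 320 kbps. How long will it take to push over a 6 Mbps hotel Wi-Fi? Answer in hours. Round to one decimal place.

22 min = 1320 s
Audio total: 512 + 320 = 832 kbps = 0.832 Mbps.
Total bitrate: 35.312 Mbps.
File: 35.312 Mbps × 1320 s = 46611.8 Mb.
At 6 Mbps: 46611.8 / 6 = 7768.6 s ≈ 2.16 hours.

2.2 hours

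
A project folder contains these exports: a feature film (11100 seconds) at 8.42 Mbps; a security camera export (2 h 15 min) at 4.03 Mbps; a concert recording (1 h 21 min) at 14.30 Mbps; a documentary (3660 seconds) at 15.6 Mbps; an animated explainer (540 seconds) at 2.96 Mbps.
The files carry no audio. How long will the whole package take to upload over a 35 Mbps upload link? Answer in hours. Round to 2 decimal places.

feature film: 8.420 Mbps × 11100 s = 93462.0 Mb
security camera export: 4.030 Mbps × 8100 s = 32643.0 Mb
concert recording: 14.300 Mbps × 4860 s = 69498.0 Mb
documentary: 15.600 Mbps × 3660 s = 57096.0 Mb
animated explainer: 2.960 Mbps × 540 s = 1598.4 Mb
Total: 254297.4 Mb = 31787.2 MB.
At 35 Mbps: 254297.4 / 35 = 7266 s ≈ 2.02 hours.

2.02 hours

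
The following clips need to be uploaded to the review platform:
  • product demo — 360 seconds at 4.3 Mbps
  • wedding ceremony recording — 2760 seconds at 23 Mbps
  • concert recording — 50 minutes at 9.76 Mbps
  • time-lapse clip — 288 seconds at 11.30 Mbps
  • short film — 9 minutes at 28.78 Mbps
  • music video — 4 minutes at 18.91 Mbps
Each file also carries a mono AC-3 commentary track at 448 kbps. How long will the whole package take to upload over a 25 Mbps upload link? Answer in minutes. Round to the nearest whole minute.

Audio: 448 kbps = 0.448 Mbps.
product demo: 4.748 Mbps × 360 s = 1709.3 Mb
wedding ceremony recording: 23.448 Mbps × 2760 s = 64716.5 Mb
concert recording: 10.208 Mbps × 3000 s = 30624.0 Mb
time-lapse clip: 11.748 Mbps × 288 s = 3383.4 Mb
short film: 29.228 Mbps × 540 s = 15783.1 Mb
music video: 19.358 Mbps × 240 s = 4645.9 Mb
Total: 120862.2 Mb = 15107.8 MB.
At 25 Mbps: 120862.2 / 25 = 4834 s ≈ 80.6 minutes.

81 minutes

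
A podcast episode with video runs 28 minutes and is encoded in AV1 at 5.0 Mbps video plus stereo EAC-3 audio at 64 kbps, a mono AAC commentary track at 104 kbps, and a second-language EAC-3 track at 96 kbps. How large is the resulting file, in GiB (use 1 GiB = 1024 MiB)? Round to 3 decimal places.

28 min = 1680 s
Audio total: 64 + 104 + 96 = 264 kbps = 0.264 Mbps.
Total bitrate: 5.0 + 0.264 = 5.264 Mbps.
Stream data: 5.264 Mbps × 1680 s = 8843.5 Mb.
8,844 Mb = 1,105,440,000 bytes ÷ 1,073,741,824 = 1.030 GiB.

1.030 GiB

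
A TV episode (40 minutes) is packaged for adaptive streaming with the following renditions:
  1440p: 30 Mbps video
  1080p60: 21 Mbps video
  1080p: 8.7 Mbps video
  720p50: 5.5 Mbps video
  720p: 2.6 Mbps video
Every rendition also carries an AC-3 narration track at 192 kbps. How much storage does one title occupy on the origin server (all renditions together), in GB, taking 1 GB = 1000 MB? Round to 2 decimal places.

20.63 GB

40 min = 2400 s
Audio: 192 kbps = 0.192 Mbps.
Sum of rendition bitrates: (30+0.192) + (21+0.192) + (8.7+0.192) + (5.5+0.192) + (2.6+0.192) = 68.760 Mbps.
× 2400 s = 165,024 Mb = 20,628 MB = 20.63 GB.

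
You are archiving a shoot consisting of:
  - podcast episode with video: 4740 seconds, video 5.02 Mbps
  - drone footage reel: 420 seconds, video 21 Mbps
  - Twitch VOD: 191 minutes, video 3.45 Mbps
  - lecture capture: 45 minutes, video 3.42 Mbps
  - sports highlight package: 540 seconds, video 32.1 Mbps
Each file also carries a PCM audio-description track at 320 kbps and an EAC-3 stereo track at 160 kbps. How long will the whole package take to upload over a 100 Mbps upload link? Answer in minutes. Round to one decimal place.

18.0 minutes

Audio total: 320 + 160 = 480 kbps = 0.480 Mbps.
podcast episode with video: 5.500 Mbps × 4740 s = 26070.0 Mb
drone footage reel: 21.480 Mbps × 420 s = 9021.6 Mb
Twitch VOD: 3.930 Mbps × 11460 s = 45037.8 Mb
lecture capture: 3.900 Mbps × 2700 s = 10530.0 Mb
sports highlight package: 32.580 Mbps × 540 s = 17593.2 Mb
Total: 108252.6 Mb = 13531.6 MB.
At 100 Mbps: 108252.6 / 100 = 1083 s ≈ 18 minutes.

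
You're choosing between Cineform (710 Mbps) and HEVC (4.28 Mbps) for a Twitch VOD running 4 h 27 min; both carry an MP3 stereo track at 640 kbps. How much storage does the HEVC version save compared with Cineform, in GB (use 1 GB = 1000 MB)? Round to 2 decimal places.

4 h 27 min = 267 min = 16020 s
Audio: 640 kbps = 0.640 Mbps.
Cineform: 710.640 Mbps × 16020 s = 11384452.8 Mb = 1423.057 GB.
HEVC: 4.920 Mbps × 16020 s = 78818.4 Mb = 9.852 GB.
Saving: 1423.057 − 9.852 = 1413.204 GB.

1413.20 GB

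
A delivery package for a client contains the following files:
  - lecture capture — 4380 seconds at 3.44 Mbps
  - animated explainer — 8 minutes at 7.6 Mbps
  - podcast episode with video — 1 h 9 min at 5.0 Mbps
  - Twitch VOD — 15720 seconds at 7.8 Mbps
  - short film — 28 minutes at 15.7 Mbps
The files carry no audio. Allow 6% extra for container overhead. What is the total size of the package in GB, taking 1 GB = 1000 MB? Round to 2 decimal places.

lecture capture: 3.440 Mbps × 4380 s × 1.06 = 15971.2 Mb
animated explainer: 7.600 Mbps × 480 s × 1.06 = 3866.9 Mb
podcast episode with video: 5.000 Mbps × 4140 s × 1.06 = 21942.0 Mb
Twitch VOD: 7.800 Mbps × 15720 s × 1.06 = 129973.0 Mb
short film: 15.700 Mbps × 1680 s × 1.06 = 27958.6 Mb
Total: 199711.6 Mb = 24964.0 MB.
= 24.96 GB.

24.96 GB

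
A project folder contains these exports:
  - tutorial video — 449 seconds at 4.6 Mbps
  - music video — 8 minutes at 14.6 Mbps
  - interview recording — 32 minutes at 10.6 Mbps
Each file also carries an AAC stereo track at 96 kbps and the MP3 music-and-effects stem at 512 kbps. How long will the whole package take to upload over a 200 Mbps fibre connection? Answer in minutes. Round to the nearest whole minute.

3 minutes

Audio total: 96 + 512 = 608 kbps = 0.608 Mbps.
tutorial video: 5.208 Mbps × 449 s = 2338.4 Mb
music video: 15.208 Mbps × 480 s = 7299.8 Mb
interview recording: 11.208 Mbps × 1920 s = 21519.4 Mb
Total: 31157.6 Mb = 3894.7 MB.
At 200 Mbps: 31157.6 / 200 = 156 s ≈ 2.6 minutes.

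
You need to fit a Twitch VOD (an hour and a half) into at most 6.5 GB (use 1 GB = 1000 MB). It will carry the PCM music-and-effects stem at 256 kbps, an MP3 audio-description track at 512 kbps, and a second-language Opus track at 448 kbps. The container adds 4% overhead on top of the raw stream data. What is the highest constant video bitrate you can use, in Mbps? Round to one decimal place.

Budget: 6.5 GB = 52000.0 Mb.
Stream payload after overhead: 52000.0 / 1.04 = 50000.0 Mb.
1.5 h = 5400 s
Total bitrate budget: 50000.0 Mb / 5400 s = 9.259 Mbps.
Audio total: 256 + 512 + 448 = 1216 kbps = 1.216 Mbps.
Video: 9.259 − 1.216 = 8.043 Mbps.

8.0 Mbps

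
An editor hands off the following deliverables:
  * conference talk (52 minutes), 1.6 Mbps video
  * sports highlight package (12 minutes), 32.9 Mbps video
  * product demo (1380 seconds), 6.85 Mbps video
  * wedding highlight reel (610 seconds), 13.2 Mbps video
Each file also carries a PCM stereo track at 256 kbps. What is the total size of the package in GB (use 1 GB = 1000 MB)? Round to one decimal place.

Audio: 256 kbps = 0.256 Mbps.
conference talk: 1.856 Mbps × 3120 s = 5790.7 Mb
sports highlight package: 33.156 Mbps × 720 s = 23872.3 Mb
product demo: 7.106 Mbps × 1380 s = 9806.3 Mb
wedding highlight reel: 13.456 Mbps × 610 s = 8208.2 Mb
Total: 47677.5 Mb = 5959.7 MB.
= 5.960 GB.

6.0 GB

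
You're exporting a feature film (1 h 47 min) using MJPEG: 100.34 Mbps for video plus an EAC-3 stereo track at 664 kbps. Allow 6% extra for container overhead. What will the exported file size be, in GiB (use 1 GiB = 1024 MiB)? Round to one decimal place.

80.0 GiB

1 h 47 min = 107 min = 6420 s
Audio: 664 kbps = 0.664 Mbps.
Total bitrate: 100.34 + 0.664 = 101.004 Mbps.
Stream data: 101.004 Mbps × 6420 s = 648445.7 Mb.
With 6% container overhead: ×1.06.
687,352 Mb = 85,919,052,600 bytes ÷ 1,073,741,824 = 80.02 GiB.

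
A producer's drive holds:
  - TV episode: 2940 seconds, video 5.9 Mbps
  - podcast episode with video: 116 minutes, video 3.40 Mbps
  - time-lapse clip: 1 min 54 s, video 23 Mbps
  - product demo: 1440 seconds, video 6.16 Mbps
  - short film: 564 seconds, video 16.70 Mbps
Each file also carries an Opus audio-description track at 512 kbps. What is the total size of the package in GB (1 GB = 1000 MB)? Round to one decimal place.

8.5 GB

Audio: 512 kbps = 0.512 Mbps.
TV episode: 6.412 Mbps × 2940 s = 18851.3 Mb
podcast episode with video: 3.912 Mbps × 6960 s = 27227.5 Mb
time-lapse clip: 23.512 Mbps × 114 s = 2680.4 Mb
product demo: 6.672 Mbps × 1440 s = 9607.7 Mb
short film: 17.212 Mbps × 564 s = 9707.6 Mb
Total: 68074.4 Mb = 8509.3 MB.
= 8.509 GB.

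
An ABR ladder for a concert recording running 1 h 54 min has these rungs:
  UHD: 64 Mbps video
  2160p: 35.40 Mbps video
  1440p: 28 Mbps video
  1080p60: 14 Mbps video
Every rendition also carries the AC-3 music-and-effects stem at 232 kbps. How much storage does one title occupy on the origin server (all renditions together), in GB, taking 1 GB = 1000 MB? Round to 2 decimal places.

1 h 54 min = 114 min = 6840 s
Audio: 232 kbps = 0.232 Mbps.
Sum of rendition bitrates: (64+0.232) + (35.40+0.232) + (28+0.232) + (14+0.232) = 142.328 Mbps.
× 6840 s = 973,524 Mb = 121,690 MB = 121.7 GB.

121.69 GB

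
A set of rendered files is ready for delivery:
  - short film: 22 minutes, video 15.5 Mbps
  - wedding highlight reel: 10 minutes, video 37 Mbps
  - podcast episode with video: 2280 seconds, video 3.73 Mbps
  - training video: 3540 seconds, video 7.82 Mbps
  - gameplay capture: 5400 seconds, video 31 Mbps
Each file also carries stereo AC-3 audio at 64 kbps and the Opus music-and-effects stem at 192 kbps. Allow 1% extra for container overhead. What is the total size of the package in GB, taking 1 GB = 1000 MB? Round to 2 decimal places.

31.51 GB

Audio total: 64 + 192 = 256 kbps = 0.256 Mbps.
short film: 15.756 Mbps × 1320 s × 1.01 = 21005.9 Mb
wedding highlight reel: 37.256 Mbps × 600 s × 1.01 = 22577.1 Mb
podcast episode with video: 3.986 Mbps × 2280 s × 1.01 = 9179.0 Mb
training video: 8.076 Mbps × 3540 s × 1.01 = 28874.9 Mb
gameplay capture: 31.256 Mbps × 5400 s × 1.01 = 170470.2 Mb
Total: 252107.2 Mb = 31513.4 MB.
= 31.51 GB.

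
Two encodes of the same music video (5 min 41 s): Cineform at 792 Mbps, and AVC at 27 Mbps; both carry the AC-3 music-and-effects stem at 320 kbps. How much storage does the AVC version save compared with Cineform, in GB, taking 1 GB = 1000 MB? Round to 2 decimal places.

5 min 41 s = 341 s
Audio: 320 kbps = 0.320 Mbps.
Cineform: 792.320 Mbps × 341 s = 270181.1 Mb = 33.773 GB.
AVC: 27.320 Mbps × 341 s = 9316.1 Mb = 1.165 GB.
Saving: 33.773 − 1.165 = 32.608 GB.

32.61 GB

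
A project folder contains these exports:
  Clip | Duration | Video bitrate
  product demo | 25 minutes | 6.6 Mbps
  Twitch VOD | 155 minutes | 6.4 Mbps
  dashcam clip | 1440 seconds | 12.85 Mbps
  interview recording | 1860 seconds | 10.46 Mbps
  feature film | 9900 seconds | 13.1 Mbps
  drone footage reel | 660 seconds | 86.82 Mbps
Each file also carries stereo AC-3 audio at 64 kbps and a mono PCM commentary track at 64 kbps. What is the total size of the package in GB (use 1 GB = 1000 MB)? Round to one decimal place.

37.2 GB

Audio total: 64 + 64 = 128 kbps = 0.128 Mbps.
product demo: 6.728 Mbps × 1500 s = 10092.0 Mb
Twitch VOD: 6.528 Mbps × 9300 s = 60710.4 Mb
dashcam clip: 12.978 Mbps × 1440 s = 18688.3 Mb
interview recording: 10.588 Mbps × 1860 s = 19693.7 Mb
feature film: 13.228 Mbps × 9900 s = 130957.2 Mb
drone footage reel: 86.948 Mbps × 660 s = 57385.7 Mb
Total: 297527.3 Mb = 37190.9 MB.
= 37.19 GB.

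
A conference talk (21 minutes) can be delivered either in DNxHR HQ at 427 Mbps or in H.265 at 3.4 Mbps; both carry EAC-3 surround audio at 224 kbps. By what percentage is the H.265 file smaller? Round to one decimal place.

99.2%

21 min = 1260 s
Audio: 224 kbps = 0.224 Mbps.
DNxHR HQ: 427.224 Mbps × 1260 s = 538302.2 Mb = 67.288 GB.
H.265: 3.624 Mbps × 1260 s = 4566.2 Mb = 0.571 GB.
Reduction: (1 − 0.571/67.288) × 100 = 99.15%.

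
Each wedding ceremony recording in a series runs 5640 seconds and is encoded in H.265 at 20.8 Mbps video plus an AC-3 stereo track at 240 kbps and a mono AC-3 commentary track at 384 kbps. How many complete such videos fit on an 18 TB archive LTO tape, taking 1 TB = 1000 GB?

Audio total: 240 + 384 = 624 kbps = 0.624 Mbps.
Total bitrate: 21.424 Mbps.
Per item: 21.424 Mbps × 5640 s = 120,831 Mb = 15,104 MB.
Capacity: 18 TB = 144,000,000 Mb; 1191.74 items → 1191 complete.

1191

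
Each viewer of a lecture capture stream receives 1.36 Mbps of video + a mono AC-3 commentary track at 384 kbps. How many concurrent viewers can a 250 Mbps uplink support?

Audio: 384 kbps = 0.384 Mbps.
Per-viewer media rate: 1.744 Mbps.
250 Mbps = 250.0 Mbps; 250.0 / 1.744 = 143.35 → 143 viewers.

143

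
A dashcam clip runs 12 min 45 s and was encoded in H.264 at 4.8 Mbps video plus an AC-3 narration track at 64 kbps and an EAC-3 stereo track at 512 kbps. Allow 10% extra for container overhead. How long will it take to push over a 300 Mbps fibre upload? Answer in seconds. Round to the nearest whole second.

12 min 45 s = 765 s
Audio total: 64 + 512 = 576 kbps = 0.576 Mbps.
Total bitrate: 5.376 Mbps.
File: 5.376 Mbps × 765 s = 4112.6 Mb.
With 10% container overhead: ×1.10. → 4523.9 Mb.
At 300 Mbps: 4523.9 / 300 = 15.1 s ≈ 15.1 seconds.

15 seconds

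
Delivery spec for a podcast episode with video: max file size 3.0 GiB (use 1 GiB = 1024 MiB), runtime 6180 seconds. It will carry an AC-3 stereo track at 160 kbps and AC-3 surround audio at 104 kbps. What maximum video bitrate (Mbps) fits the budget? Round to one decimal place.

Budget: 3.0 GiB = 25769.8 Mb.
Total bitrate budget: 25769.8 Mb / 6180 s = 4.170 Mbps.
Audio total: 160 + 104 = 264 kbps = 0.264 Mbps.
Video: 4.170 − 0.264 = 3.906 Mbps.

3.9 Mbps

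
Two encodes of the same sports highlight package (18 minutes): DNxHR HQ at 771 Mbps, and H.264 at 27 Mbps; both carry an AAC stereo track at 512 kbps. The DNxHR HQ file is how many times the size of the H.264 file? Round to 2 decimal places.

28.04

18 min = 1080 s
Audio: 512 kbps = 0.512 Mbps.
DNxHR HQ: 771.512 Mbps × 1080 s = 833233.0 Mb = 104.154 GB.
H.264: 27.512 Mbps × 1080 s = 29713.0 Mb = 3.714 GB.
Ratio: 104.154 / 3.714 = 28.043.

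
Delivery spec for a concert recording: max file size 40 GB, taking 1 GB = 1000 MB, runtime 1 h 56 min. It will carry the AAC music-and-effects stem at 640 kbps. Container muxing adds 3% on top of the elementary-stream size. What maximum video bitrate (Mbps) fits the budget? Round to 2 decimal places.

Budget: 40 GB = 320000.0 Mb.
Stream payload after overhead: 320000.0 / 1.03 = 310679.6 Mb.
1 h 56 min = 116 min = 6960 s
Total bitrate budget: 310679.6 Mb / 6960 s = 44.638 Mbps.
Audio: 640 kbps = 0.640 Mbps.
Video: 44.638 − 0.640 = 43.998 Mbps.

44.00 Mbps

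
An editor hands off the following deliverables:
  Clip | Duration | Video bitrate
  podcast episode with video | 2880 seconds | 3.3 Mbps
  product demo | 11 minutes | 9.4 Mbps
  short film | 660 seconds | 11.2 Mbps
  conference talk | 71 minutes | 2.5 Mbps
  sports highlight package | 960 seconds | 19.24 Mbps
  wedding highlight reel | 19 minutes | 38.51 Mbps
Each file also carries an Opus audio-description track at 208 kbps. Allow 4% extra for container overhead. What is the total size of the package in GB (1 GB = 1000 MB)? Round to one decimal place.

Audio: 208 kbps = 0.208 Mbps.
podcast episode with video: 3.508 Mbps × 2880 s × 1.04 = 10507.2 Mb
product demo: 9.608 Mbps × 660 s × 1.04 = 6594.9 Mb
short film: 11.408 Mbps × 660 s × 1.04 = 7830.5 Mb
conference talk: 2.708 Mbps × 4260 s × 1.04 = 11997.5 Mb
sports highlight package: 19.448 Mbps × 960 s × 1.04 = 19416.9 Mb
wedding highlight reel: 38.718 Mbps × 1140 s × 1.04 = 45904.1 Mb
Total: 102251.0 Mb = 12781.4 MB.
= 12.78 GB.

12.8 GB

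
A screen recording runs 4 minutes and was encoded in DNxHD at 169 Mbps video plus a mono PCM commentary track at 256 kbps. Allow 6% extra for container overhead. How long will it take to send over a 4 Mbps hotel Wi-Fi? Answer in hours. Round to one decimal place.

4 min = 240 s
Audio: 256 kbps = 0.256 Mbps.
Total bitrate: 169.256 Mbps.
File: 169.256 Mbps × 240 s = 40621.4 Mb.
With 6% container overhead: ×1.06. → 43058.7 Mb.
At 4 Mbps: 43058.7 / 4 = 10764.7 s ≈ 2.99 hours.

3.0 hours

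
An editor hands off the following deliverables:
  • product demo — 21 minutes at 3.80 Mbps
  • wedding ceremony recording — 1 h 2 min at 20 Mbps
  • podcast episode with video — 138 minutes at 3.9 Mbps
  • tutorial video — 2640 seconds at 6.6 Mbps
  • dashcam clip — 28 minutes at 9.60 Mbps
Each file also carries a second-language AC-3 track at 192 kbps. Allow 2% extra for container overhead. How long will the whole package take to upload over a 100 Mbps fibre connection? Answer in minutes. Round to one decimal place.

25.2 minutes

Audio: 192 kbps = 0.192 Mbps.
product demo: 3.992 Mbps × 1260 s × 1.02 = 5130.5 Mb
wedding ceremony recording: 20.192 Mbps × 3720 s × 1.02 = 76616.5 Mb
podcast episode with video: 4.092 Mbps × 8280 s × 1.02 = 34559.4 Mb
tutorial video: 6.792 Mbps × 2640 s × 1.02 = 18289.5 Mb
dashcam clip: 9.792 Mbps × 1680 s × 1.02 = 16779.6 Mb
Total: 151375.5 Mb = 18921.9 MB.
At 100 Mbps: 151375.5 / 100 = 1514 s ≈ 25.2 minutes.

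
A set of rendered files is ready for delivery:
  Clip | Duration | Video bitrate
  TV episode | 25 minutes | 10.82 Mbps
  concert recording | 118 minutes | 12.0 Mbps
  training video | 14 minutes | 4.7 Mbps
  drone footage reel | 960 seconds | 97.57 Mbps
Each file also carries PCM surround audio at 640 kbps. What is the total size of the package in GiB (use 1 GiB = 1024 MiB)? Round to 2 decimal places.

Audio: 640 kbps = 0.640 Mbps.
TV episode: 11.460 Mbps × 1500 s = 17190.0 Mb
concert recording: 12.640 Mbps × 7080 s = 89491.2 Mb
training video: 5.340 Mbps × 840 s = 4485.6 Mb
drone footage reel: 98.210 Mbps × 960 s = 94281.6 Mb
Total: 205448.4 Mb = 25681.0 MB.
= 23.92 GiB.

23.92 GiB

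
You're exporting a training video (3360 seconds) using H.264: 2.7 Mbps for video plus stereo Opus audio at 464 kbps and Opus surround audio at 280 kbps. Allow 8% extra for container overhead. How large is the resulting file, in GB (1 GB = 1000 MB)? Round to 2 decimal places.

Audio total: 464 + 280 = 744 kbps = 0.744 Mbps.
Total bitrate: 2.7 + 0.744 = 3.444 Mbps.
Stream data: 3.444 Mbps × 3360 s = 11571.8 Mb.
With 8% container overhead: ×1.08.
12,498 Mb ÷ 8 = 1,562 MB → 1.562 GB.

1.56 GB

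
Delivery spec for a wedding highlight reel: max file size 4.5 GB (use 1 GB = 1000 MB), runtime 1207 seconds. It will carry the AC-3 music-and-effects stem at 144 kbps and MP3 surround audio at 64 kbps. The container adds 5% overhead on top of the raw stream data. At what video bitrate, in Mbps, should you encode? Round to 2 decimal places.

28.20 Mbps

Budget: 4.5 GB = 36000.0 Mb.
Stream payload after overhead: 36000.0 / 1.05 = 34285.7 Mb.
Total bitrate budget: 34285.7 Mb / 1207 s = 28.406 Mbps.
Audio total: 144 + 64 = 208 kbps = 0.208 Mbps.
Video: 28.406 − 0.208 = 28.198 Mbps.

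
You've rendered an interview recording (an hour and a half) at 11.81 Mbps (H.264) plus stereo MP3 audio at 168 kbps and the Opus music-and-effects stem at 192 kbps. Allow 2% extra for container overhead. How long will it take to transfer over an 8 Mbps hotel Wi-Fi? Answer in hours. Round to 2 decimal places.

2.33 hours

1.5 h = 5400 s
Audio total: 168 + 192 = 360 kbps = 0.360 Mbps.
Total bitrate: 12.170 Mbps.
File: 12.170 Mbps × 5400 s = 65718.0 Mb.
With 2% container overhead: ×1.02. → 67032.4 Mb.
At 8 Mbps: 67032.4 / 8 = 8379.0 s ≈ 2.33 hours.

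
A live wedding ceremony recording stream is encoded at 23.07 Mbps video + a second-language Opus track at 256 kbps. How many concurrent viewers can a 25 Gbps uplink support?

Audio: 256 kbps = 0.256 Mbps.
Per-viewer media rate: 23.326 Mbps.
25 Gbps = 25,000 Mbps; 25,000 / 23.326 = 1071.77 → 1071 viewers.

1071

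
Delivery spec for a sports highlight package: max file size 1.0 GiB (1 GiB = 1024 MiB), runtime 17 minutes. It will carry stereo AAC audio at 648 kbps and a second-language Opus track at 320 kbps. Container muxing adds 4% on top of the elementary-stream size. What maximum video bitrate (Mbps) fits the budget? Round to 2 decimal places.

Budget: 1.0 GiB = 8589.9 Mb.
Stream payload after overhead: 8589.9 / 1.04 = 8259.6 Mb.
17 min = 1020 s
Total bitrate budget: 8259.6 Mb / 1020 s = 8.098 Mbps.
Audio total: 648 + 320 = 968 kbps = 0.968 Mbps.
Video: 8.098 − 0.968 = 7.130 Mbps.

7.13 Mbps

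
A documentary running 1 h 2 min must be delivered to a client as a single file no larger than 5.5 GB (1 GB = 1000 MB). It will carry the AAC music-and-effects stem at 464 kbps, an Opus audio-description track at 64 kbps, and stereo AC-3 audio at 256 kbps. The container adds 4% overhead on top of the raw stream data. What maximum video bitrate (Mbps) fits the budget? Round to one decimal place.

Budget: 5.5 GB = 44000.0 Mb.
Stream payload after overhead: 44000.0 / 1.04 = 42307.7 Mb.
1 h 2 min = 62 min = 3720 s
Total bitrate budget: 42307.7 Mb / 3720 s = 11.373 Mbps.
Audio total: 464 + 64 + 256 = 784 kbps = 0.784 Mbps.
Video: 11.373 − 0.784 = 10.589 Mbps.

10.6 Mbps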